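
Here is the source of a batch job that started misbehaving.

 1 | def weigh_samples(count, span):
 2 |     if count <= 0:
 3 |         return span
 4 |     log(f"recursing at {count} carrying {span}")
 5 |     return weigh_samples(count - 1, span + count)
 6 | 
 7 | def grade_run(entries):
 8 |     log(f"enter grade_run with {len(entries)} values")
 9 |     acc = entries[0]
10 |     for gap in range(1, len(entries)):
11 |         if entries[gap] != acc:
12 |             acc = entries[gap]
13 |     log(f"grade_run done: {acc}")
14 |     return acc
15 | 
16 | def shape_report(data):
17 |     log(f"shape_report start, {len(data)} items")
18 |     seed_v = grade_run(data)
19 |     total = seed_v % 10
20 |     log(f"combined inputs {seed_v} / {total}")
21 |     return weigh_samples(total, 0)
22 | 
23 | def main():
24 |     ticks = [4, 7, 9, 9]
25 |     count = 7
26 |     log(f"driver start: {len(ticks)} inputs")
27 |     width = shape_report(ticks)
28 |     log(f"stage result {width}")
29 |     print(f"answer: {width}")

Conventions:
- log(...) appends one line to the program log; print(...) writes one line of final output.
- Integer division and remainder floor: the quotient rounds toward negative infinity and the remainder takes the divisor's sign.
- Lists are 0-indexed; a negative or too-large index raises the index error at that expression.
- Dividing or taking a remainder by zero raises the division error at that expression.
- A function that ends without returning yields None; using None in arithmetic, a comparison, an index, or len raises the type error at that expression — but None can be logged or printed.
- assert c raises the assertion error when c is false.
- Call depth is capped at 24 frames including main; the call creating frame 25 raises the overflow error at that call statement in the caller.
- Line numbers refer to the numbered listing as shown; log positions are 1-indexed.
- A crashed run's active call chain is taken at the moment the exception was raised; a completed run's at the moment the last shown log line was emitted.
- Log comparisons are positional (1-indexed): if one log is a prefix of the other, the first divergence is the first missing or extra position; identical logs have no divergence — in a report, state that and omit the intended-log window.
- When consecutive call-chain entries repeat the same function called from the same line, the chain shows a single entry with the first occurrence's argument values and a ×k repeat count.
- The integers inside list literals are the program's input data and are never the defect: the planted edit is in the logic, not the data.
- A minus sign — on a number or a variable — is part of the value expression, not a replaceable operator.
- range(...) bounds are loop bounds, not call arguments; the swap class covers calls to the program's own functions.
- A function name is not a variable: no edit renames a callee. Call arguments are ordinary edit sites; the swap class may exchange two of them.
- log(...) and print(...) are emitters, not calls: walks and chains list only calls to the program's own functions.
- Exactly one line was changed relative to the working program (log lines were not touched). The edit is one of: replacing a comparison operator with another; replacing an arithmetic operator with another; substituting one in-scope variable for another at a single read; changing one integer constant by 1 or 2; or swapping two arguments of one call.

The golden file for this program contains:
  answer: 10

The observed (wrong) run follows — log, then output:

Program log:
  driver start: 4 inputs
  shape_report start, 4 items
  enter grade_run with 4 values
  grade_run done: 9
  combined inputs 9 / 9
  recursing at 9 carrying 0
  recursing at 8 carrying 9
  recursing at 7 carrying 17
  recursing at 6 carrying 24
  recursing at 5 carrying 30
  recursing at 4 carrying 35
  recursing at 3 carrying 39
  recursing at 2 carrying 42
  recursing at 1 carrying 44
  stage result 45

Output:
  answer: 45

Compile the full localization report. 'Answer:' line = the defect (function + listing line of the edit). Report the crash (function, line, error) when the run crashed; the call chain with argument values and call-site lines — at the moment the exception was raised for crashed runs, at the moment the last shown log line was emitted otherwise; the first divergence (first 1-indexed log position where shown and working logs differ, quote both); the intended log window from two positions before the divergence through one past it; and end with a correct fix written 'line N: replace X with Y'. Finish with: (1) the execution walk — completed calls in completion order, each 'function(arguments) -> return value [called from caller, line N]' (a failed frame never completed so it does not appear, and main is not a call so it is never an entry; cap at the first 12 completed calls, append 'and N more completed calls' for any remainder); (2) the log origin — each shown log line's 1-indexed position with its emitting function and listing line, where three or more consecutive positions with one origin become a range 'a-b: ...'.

Answer: the defect is in grade_run at line 11.
The tell: The log first diverges at position 4: the faulty run prints 'grade_run done: 9' where the working version prints 'grade_run done: 4'.
Call chain: main.
First divergence: position 4 — shown 'grade_run done: 9', intended 'grade_run done: 4'.
Intended log window:
  2: shape_report start, 4 items
  3: enter grade_run with 4 values
  4: grade_run done: 4
  5: combined inputs 4 / 4
Execution walk:
  grade_run([4, 7, 9, 9]) -> 9  [called from shape_report, line 18]
  weigh_samples(0, 45) -> 45  [called from weigh_samples, line 5]
  weigh_samples(1, 44) -> 45  [called from weigh_samples, line 5]
  weigh_samples(2, 42) -> 45  [called from weigh_samples, line 5]
  weigh_samples(3, 39) -> 45  [called from weigh_samples, line 5]
  weigh_samples(4, 35) -> 45  [called from weigh_samples, line 5]
  weigh_samples(5, 30) -> 45  [called from weigh_samples, line 5]
  weigh_samples(6, 24) -> 45  [called from weigh_samples, line 5]
  weigh_samples(7, 17) -> 45  [called from weigh_samples, line 5]
  weigh_samples(8, 9) -> 45  [called from weigh_samples, line 5]
  weigh_samples(9, 0) -> 45  [called from shape_report, line 21]
  shape_report([4, 7, 9, 9]) -> 45  [called from main, line 27]
Log origins:
  1: logged in main at line 26
  2: logged in shape_report at line 17
  3: logged in grade_run at line 8
  4: logged in grade_run at line 13
  5: logged in shape_report at line 20
  6-14: logged in weigh_samples at line 4
  15: logged in main at line 28
A correct fix: line 11: replace `!=` with `<`.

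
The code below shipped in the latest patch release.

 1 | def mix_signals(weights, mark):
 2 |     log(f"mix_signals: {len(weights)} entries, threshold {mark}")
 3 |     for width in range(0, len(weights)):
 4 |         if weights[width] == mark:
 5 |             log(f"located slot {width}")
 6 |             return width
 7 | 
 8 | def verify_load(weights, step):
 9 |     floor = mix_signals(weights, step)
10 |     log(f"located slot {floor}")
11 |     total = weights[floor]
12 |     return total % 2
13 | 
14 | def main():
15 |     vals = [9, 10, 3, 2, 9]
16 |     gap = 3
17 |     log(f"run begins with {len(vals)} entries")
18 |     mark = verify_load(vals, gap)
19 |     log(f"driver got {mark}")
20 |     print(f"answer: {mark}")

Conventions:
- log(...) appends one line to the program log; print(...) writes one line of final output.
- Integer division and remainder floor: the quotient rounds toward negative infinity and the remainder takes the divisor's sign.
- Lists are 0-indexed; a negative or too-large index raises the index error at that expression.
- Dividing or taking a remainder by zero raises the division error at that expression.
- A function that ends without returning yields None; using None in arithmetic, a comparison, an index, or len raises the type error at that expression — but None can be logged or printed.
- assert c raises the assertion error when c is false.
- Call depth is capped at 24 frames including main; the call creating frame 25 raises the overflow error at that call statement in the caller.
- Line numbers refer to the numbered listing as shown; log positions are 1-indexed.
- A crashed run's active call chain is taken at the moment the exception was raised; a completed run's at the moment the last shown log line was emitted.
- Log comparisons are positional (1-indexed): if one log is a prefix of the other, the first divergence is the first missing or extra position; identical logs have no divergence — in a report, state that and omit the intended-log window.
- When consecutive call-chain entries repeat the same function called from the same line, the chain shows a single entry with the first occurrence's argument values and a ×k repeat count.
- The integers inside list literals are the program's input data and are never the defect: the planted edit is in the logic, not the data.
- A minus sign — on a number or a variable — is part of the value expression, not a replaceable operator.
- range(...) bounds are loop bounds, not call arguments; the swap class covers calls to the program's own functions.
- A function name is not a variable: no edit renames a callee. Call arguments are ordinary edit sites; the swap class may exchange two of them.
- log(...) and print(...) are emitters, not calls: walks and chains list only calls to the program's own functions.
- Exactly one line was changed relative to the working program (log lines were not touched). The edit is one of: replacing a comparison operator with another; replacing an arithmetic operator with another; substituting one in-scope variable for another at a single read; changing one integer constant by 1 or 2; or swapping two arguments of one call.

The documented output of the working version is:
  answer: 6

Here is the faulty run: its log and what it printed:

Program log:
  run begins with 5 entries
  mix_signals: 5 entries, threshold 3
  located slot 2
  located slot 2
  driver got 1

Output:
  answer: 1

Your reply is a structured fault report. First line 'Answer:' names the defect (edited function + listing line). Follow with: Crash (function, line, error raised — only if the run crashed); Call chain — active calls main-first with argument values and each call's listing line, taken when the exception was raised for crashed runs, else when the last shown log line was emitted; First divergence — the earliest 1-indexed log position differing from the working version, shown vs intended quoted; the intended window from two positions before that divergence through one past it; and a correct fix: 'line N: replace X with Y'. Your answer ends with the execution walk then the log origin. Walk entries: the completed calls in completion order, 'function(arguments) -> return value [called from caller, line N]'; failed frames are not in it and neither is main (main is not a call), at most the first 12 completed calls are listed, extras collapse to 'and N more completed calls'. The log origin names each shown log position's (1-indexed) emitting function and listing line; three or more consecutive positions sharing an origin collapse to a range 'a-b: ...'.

Answer: the defect is in verify_load at line 12.
Key fact: Log line 5 is where behavior first shows: 'driver got 1' appears instead of 'driver got 6'.
Call chain: main.
First divergence: at position 5 the run shows 'driver got 1' where the working version logs 'driver got 6'.
Intended log window:
  3: located slot 2
  4: located slot 2
  5: driver got 6
Execution walk:
  mix_signals([9, 10, 3, 2, 9], 3) -> 2  [called from verify_load, line 9]
  verify_load([9, 10, 3, 2, 9], 3) -> 1  [called from main, line 18]
Log origins:
  1: from main, line 17
  2: from mix_signals, line 2
  3: from mix_signals, line 5
  4: from verify_load, line 10
  5: from main, line 19
A correct fix: line 12: replace `%` with `*`.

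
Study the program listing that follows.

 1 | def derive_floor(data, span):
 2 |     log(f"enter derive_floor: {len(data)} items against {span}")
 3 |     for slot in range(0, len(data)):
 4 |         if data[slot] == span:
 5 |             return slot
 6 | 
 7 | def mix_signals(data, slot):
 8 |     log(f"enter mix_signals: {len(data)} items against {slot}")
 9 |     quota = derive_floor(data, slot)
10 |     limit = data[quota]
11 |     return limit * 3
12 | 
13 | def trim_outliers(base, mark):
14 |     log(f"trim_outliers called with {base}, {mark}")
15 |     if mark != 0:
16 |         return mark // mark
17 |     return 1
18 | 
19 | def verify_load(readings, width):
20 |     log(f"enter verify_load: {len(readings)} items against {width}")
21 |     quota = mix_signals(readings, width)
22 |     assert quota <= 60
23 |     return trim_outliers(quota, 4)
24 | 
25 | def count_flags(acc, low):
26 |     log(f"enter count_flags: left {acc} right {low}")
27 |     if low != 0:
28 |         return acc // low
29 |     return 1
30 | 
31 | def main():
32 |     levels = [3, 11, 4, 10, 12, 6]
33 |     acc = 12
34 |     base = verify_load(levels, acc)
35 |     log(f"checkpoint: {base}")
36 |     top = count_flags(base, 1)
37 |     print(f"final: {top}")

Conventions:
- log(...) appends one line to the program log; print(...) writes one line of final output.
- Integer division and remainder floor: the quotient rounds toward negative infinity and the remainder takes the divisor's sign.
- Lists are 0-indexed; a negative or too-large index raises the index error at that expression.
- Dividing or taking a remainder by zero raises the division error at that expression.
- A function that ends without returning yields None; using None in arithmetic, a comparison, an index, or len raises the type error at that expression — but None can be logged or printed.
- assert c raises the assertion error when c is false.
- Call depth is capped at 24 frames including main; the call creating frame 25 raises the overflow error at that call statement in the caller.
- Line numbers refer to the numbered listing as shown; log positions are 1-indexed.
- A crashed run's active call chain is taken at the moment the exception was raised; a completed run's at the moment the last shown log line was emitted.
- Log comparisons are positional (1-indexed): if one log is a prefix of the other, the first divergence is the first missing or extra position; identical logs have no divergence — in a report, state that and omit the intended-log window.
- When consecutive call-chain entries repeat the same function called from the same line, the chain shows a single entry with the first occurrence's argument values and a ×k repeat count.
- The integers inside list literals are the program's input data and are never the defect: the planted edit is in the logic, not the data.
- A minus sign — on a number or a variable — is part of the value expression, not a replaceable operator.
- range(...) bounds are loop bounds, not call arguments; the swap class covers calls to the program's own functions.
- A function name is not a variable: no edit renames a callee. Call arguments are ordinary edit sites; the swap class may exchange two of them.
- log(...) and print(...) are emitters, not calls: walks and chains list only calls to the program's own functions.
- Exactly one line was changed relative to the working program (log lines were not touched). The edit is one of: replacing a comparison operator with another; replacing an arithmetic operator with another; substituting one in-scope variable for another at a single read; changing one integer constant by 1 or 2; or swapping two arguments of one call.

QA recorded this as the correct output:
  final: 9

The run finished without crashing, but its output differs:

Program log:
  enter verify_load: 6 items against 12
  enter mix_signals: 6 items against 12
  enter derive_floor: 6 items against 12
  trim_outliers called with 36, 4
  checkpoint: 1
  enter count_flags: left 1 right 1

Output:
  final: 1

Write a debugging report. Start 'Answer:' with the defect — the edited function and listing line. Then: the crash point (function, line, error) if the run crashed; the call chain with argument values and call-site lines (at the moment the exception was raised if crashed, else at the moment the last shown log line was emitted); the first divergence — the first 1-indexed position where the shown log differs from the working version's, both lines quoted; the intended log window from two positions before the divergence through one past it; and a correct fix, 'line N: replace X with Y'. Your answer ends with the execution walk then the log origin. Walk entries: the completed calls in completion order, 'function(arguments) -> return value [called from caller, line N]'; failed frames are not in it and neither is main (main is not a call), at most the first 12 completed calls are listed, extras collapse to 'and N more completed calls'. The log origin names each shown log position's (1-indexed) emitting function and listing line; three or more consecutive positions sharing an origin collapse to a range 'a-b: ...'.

Answer: the defect is in trim_outliers at line 16.
Key fact: The earliest visible damage is log position 5 — 'checkpoint: 1' rather than the intended 'checkpoint: 9'.
Call chain: main -> count_flags(1, 1) (called at line 36).
First divergence: position 5 — the shown line 'checkpoint: 1' should read 'checkpoint: 9'.
Intended log window:
  3: enter derive_floor: 6 items against 12
  4: trim_outliers called with 36, 4
  5: checkpoint: 9
  6: enter count_flags: left 9 right 1
Execution walk:
  derive_floor([3, 11, 4, 10, 12, 6], 12) -> 4  [called from mix_signals, line 9]
  mix_signals([3, 11, 4, 10, 12, 6], 12) -> 36  [called from verify_load, line 21]
  trim_outliers(36, 4) -> 1  [called from verify_load, line 23]
  verify_load([3, 11, 4, 10, 12, 6], 12) -> 1  [called from main, line 34]
  count_flags(1, 1) -> 1  [called from main, line 36]
Log origin:
  1: from verify_load, line 20
  2: from mix_signals, line 8
  3: from derive_floor, line 2
  4: from trim_outliers, line 14
  5: from main, line 35
  6: from count_flags, line 26
A correct fix: line 16: replace `mark // mark` with `base // mark`.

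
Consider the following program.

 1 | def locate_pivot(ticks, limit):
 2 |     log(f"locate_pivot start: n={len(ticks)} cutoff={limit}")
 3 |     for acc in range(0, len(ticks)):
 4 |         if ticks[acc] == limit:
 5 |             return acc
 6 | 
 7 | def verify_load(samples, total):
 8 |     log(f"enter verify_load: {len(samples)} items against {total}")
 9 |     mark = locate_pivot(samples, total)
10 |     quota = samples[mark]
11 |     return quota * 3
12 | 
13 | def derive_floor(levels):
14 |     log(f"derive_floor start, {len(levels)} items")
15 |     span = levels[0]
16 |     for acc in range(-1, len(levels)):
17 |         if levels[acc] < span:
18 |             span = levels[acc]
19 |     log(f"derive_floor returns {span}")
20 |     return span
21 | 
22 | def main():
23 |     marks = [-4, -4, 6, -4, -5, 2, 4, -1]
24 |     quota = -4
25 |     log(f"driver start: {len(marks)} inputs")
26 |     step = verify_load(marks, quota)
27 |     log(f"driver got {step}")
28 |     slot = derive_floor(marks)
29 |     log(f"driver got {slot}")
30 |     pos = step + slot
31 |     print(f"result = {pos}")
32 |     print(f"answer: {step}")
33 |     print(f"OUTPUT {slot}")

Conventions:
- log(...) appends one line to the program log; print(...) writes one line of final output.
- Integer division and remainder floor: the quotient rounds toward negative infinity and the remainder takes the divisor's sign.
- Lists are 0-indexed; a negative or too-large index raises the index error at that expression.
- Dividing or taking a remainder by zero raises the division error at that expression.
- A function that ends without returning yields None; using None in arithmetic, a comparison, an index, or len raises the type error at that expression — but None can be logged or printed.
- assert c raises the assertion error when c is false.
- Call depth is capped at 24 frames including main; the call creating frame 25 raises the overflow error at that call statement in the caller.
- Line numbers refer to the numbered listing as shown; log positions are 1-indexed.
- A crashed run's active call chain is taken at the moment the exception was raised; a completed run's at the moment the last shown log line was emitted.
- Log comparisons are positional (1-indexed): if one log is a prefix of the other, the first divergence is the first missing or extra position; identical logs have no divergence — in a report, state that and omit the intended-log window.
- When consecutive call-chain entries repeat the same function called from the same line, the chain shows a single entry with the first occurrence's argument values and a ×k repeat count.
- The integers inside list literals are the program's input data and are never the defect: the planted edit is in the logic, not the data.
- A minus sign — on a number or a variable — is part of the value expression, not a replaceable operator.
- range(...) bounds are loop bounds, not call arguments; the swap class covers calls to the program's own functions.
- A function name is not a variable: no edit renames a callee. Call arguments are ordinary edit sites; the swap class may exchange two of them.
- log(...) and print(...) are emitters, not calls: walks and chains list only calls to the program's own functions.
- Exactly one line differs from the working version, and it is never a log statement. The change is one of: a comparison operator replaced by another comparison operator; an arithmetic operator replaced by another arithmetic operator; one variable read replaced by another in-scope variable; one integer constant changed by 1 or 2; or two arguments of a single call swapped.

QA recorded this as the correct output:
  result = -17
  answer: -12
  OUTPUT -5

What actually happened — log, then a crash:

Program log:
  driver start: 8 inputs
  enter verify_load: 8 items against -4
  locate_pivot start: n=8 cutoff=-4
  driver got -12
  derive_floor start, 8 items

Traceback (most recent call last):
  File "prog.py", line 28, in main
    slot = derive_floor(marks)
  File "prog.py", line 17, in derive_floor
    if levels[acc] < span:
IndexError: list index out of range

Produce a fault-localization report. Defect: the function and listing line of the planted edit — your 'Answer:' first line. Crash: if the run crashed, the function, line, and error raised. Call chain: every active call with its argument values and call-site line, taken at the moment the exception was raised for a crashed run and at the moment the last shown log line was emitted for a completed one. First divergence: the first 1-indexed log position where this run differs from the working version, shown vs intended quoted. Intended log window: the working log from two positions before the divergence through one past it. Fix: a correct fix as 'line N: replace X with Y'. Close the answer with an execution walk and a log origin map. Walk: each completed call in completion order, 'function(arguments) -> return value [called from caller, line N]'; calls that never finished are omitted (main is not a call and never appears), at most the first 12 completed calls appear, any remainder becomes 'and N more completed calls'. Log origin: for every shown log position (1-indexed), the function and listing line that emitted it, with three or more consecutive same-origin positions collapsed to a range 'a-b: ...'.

Answer: the defect is in derive_floor at line 16.
Key observation: The log ends early — 5 lines, where the working version next logs 'derive_floor returns -5'.
Crash: derive_floor, line 17, IndexError.
Call chain: main -> derive_floor([-4, -4, 6, -4, -5, 2, 4, -1]) (called at line 28).
First divergence: position 6 (shown log ended at 5 lines; the working version continues: 'derive_floor returns -5').
Intended log window:
  4: driver got -12
  5: derive_floor start, 8 items
  6: derive_floor returns -5
  7: driver got -5
Execution walk:
  locate_pivot([-4, -4, 6, -4, -5, 2, 4, -1], -4) -> 0  [called from verify_load, line 9]
  verify_load([-4, -4, 6, -4, -5, 2, 4, -1], -4) -> -12  [called from main, line 26]
Log origin:
  1: from main, line 25
  2: from verify_load, line 8
  3: from locate_pivot, line 2
  4: from main, line 27
  5: from derive_floor, line 14
A correct fix: line 16: replace `-1` with `1`.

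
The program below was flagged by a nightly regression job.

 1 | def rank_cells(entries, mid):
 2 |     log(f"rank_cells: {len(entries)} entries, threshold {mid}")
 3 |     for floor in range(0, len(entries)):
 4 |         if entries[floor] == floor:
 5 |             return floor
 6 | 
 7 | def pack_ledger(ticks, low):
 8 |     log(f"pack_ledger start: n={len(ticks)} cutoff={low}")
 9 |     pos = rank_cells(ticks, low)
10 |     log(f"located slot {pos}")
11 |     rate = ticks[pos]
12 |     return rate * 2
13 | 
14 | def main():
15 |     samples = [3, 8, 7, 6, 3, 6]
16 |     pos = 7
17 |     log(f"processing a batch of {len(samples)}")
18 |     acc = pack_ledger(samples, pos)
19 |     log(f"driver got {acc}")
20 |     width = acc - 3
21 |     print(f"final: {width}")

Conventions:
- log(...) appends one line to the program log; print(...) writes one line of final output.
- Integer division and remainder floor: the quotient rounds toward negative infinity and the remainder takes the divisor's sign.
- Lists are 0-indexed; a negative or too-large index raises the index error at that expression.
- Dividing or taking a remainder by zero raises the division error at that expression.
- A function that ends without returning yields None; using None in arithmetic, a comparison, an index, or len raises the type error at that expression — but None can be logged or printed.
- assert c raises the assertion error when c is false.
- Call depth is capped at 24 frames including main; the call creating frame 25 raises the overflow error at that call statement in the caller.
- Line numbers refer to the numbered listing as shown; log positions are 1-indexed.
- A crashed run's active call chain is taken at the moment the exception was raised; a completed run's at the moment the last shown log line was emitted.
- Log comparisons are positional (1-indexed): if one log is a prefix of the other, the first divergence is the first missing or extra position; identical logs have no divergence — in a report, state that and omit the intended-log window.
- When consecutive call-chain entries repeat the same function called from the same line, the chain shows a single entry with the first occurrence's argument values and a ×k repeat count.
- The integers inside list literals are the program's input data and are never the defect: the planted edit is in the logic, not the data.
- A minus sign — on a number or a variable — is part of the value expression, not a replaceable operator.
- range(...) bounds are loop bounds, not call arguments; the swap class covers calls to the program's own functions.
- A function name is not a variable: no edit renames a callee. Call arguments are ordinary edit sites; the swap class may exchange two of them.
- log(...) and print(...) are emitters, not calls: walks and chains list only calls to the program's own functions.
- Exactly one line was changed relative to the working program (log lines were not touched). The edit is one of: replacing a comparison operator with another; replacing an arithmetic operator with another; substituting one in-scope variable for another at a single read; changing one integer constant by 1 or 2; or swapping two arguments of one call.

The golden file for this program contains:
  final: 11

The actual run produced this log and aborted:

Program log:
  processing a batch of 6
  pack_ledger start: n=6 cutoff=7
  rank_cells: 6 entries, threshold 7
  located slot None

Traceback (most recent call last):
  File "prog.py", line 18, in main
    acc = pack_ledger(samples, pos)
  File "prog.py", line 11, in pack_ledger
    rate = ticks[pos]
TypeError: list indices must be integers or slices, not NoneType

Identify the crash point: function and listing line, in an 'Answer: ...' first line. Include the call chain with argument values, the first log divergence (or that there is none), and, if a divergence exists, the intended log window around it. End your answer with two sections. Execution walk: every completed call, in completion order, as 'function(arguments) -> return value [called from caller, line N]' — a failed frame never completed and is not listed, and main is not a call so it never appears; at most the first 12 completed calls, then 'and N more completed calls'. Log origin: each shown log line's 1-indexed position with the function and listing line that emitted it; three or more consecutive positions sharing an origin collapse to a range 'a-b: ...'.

Answer: the error was raised in pack_ledger, line 11.
Core observation: Log line 4 is where behavior first shows: 'located slot None' appears instead of 'located slot 2'.
Call chain: main -> pack_ledger([3, 8, 7, 6, 3, 6], 7) (called at line 18).
First divergence: at position 4 the run shows 'located slot None' where the working version logs 'located slot 2'.
Intended log window:
  2: pack_ledger start: n=6 cutoff=7
  3: rank_cells: 6 entries, threshold 7
  4: located slot 2
  5: driver got 14
Execution walk:
  rank_cells([3, 8, 7, 6, 3, 6], 7) -> None  [called from pack_ledger, line 9]
Log origins:
  1 — main, line 17
  2 — pack_ledger, line 8
  3 — rank_cells, line 2
  4 — pack_ledger, line 10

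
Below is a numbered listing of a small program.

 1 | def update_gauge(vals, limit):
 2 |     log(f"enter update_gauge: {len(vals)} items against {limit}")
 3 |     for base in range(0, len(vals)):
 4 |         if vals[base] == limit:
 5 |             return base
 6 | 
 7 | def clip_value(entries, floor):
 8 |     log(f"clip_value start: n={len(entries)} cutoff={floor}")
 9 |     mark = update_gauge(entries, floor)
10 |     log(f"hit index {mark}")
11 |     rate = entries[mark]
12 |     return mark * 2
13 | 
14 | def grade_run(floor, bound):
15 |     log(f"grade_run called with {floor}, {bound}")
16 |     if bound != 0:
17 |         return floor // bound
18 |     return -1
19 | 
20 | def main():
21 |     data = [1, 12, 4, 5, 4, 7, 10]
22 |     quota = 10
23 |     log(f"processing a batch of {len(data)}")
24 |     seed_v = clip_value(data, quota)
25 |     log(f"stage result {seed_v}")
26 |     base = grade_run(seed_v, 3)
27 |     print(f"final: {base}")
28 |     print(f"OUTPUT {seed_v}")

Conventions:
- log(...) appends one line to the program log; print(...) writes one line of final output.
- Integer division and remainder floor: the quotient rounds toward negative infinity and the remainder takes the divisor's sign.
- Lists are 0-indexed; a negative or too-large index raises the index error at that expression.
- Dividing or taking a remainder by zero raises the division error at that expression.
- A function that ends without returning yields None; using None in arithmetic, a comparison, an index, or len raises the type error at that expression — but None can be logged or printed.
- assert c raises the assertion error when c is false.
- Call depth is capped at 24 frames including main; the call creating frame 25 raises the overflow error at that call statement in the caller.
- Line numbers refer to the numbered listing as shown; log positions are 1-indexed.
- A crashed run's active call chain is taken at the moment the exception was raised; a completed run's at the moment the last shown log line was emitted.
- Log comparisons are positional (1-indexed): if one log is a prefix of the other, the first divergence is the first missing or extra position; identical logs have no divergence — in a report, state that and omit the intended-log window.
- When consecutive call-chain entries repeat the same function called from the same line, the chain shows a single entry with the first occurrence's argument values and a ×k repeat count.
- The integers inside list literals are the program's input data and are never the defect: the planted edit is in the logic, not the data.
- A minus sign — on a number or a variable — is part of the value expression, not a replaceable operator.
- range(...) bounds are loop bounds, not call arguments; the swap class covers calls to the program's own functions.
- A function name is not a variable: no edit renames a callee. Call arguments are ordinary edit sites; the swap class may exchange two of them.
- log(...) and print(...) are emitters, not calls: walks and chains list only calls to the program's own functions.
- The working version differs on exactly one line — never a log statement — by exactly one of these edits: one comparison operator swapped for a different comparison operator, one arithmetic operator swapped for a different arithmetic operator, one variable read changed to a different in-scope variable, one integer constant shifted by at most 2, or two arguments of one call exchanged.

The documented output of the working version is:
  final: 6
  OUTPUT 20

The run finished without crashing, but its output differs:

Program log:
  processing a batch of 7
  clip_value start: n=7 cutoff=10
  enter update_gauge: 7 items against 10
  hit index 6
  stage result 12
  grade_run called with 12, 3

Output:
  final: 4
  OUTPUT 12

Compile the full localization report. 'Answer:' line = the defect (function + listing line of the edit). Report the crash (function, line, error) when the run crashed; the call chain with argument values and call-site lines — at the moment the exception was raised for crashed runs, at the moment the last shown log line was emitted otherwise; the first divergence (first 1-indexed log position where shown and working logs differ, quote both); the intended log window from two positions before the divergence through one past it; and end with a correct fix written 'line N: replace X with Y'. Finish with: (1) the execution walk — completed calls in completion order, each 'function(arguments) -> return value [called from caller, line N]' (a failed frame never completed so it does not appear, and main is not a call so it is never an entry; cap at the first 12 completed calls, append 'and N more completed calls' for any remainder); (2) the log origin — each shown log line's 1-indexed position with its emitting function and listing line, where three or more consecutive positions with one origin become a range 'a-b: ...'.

Answer: the defect is in clip_value at line 12.
The tell: At log position 5 the runs split — shown 'stage result 12', but the working version logs 'stage result 20'.
Call chain: main -> grade_run(12, 3) (called at line 26).
First divergence: position 5 — shown 'stage result 12', intended 'stage result 20'.
Intended log window:
  3: enter update_gauge: 7 items against 10
  4: hit index 6
  5: stage result 20
  6: grade_run called with 20, 3
Execution walk:
  update_gauge([1, 12, 4, 5, 4, 7, 10], 10) -> 6  [called from clip_value, line 9]
  clip_value([1, 12, 4, 5, 4, 7, 10], 10) -> 12  [called from main, line 24]
  grade_run(12, 3) -> 4  [called from main, line 26]
Log origin:
  1: logged in main at line 23
  2: logged in clip_value at line 8
  3: logged in update_gauge at line 2
  4: logged in clip_value at line 10
  5: logged in main at line 25
  6: logged in grade_run at line 15
A correct fix: line 12: replace `mark` with `rate`.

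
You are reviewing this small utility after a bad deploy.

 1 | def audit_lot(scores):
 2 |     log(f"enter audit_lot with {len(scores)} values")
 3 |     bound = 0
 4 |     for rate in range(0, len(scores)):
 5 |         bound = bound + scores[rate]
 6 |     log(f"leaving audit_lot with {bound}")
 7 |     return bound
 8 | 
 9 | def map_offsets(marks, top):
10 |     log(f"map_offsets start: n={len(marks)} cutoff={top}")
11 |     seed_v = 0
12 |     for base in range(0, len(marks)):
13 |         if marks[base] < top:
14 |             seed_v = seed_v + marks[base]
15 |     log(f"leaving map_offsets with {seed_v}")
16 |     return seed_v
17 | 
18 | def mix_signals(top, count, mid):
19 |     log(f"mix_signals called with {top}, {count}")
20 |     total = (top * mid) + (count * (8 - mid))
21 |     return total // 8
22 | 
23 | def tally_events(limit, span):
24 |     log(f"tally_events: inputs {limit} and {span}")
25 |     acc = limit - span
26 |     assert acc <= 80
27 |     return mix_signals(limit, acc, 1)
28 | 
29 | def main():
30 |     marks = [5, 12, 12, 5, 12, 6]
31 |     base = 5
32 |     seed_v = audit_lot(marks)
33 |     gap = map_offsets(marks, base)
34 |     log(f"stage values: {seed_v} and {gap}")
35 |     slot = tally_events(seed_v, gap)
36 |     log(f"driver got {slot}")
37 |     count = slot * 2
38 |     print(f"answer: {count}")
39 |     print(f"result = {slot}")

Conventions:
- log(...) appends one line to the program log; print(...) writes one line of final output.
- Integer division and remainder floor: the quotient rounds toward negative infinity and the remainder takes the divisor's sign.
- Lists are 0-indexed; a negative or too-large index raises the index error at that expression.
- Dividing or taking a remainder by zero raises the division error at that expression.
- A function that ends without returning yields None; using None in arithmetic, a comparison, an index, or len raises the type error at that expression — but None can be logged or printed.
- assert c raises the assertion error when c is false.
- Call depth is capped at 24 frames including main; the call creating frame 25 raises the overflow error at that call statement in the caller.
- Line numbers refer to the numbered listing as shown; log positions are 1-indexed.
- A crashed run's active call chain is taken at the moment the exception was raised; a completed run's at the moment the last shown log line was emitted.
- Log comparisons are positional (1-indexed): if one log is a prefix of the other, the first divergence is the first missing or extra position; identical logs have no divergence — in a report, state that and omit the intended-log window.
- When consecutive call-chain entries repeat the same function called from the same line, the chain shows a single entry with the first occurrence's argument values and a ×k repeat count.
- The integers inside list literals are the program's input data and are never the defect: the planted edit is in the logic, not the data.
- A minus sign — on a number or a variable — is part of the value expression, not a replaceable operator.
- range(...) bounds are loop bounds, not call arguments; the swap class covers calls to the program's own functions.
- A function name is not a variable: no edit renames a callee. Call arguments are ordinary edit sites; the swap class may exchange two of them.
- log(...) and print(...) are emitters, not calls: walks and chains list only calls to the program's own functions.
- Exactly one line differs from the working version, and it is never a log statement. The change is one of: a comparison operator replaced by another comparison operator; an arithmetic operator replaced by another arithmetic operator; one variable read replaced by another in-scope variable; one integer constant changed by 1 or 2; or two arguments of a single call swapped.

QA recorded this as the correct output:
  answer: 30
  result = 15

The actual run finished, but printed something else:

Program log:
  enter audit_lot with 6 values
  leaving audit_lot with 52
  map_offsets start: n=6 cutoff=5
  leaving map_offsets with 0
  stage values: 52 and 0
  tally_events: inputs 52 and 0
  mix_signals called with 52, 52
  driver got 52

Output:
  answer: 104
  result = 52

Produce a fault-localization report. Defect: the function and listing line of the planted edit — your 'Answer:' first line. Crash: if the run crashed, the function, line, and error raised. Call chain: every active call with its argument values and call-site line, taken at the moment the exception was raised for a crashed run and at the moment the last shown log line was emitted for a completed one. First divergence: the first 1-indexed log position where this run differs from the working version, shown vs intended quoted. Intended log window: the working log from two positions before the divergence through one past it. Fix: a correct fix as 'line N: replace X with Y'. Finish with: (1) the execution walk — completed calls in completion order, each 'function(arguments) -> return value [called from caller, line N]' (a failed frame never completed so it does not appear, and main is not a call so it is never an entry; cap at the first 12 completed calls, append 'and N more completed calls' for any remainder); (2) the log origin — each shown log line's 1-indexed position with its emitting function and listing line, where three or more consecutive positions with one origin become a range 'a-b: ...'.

Answer: the defect is in map_offsets at line 13.
Key fact: Position 4 is the first bad log line: 'leaving map_offsets with 0' should read 'leaving map_offsets with 42'.
Call chain: main.
First divergence: position 4 — shown 'leaving map_offsets with 0', intended 'leaving map_offsets with 42'.
Intended log window:
  2: leaving audit_lot with 52
  3: map_offsets start: n=6 cutoff=5
  4: leaving map_offsets with 42
  5: stage values: 52 and 42
Execution walk:
  audit_lot([5, 12, 12, 5, 12, 6]) -> 52  [called from main, line 32]
  map_offsets([5, 12, 12, 5, 12, 6], 5) -> 0  [called from main, line 33]
  mix_signals(52, 52, 1) -> 52  [called from tally_events, line 27]
  tally_events(52, 0) -> 52  [called from main, line 35]
Log origins:
  1: logged in audit_lot at line 2
  2: logged in audit_lot at line 6
  3: logged in map_offsets at line 10
  4: logged in map_offsets at line 15
  5: logged in main at line 34
  6: logged in tally_events at line 24
  7: logged in mix_signals at line 19
  8: logged in main at line 36
A correct fix: line 13: replace `<` with `>`.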